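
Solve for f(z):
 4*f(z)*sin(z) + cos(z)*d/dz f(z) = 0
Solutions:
 f(z) = C1*cos(z)^4


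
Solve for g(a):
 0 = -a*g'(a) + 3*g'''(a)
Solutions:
 g(a) = C1 + Integral(C2*airyai(3^(2/3)*a/3) + C3*airybi(3^(2/3)*a/3), a)


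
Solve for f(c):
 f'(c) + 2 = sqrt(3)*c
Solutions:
 f(c) = C1 + sqrt(3)*c^2/2 - 2*c


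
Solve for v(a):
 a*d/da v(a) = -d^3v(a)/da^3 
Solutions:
 v(a) = C1 + Integral(C2*airyai(-a) + C3*airybi(-a), a)


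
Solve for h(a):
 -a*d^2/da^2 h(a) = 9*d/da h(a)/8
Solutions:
 h(a) = C1 + C2/a^(1/8)


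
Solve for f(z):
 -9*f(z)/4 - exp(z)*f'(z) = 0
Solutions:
 f(z) = C1*exp(9*exp(-z)/4)


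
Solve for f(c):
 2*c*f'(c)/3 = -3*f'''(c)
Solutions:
 f(c) = C1 + Integral(C2*airyai(-6^(1/3)*c/3) + C3*airybi(-6^(1/3)*c/3), c)


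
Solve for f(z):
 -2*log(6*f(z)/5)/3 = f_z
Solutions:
 -3*Integral(1/(-log(_y) - log(6) + log(5)), (_y, f(z)))/2 = C1 - z


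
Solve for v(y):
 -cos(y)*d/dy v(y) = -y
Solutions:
 v(y) = C1 + Integral(y/cos(y), y)


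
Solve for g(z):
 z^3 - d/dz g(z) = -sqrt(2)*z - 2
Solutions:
 g(z) = C1 + z^4/4 + sqrt(2)*z^2/2 + 2*z


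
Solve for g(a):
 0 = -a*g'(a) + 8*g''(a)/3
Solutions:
 g(a) = C1 + C2*erfi(sqrt(3)*a/4)


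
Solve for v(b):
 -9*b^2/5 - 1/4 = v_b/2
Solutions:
 v(b) = C1 - 6*b^3/5 - b/2


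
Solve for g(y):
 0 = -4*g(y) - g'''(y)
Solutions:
 g(y) = C3*exp(-2^(2/3)*y) + (C1*sin(2^(2/3)*sqrt(3)*y/2) + C2*cos(2^(2/3)*sqrt(3)*y/2))*exp(2^(2/3)*y/2)


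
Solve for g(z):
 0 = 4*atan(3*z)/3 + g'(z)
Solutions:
 g(z) = C1 - 4*z*atan(3*z)/3 + 2*log(9*z^2 + 1)/9


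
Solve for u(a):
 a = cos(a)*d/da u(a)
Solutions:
 u(a) = C1 + Integral(a/cos(a), a)


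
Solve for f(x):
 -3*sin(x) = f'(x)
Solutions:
 f(x) = C1 + 3*cos(x)


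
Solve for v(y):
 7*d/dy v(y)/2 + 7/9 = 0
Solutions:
 v(y) = C1 - 2*y/9


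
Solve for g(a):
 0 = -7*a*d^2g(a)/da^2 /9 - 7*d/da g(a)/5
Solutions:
 g(a) = C1 + C2/a^(4/5)


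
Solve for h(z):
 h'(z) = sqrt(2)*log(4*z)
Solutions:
 h(z) = C1 + sqrt(2)*z*log(z) - sqrt(2)*z + 2*sqrt(2)*z*log(2)


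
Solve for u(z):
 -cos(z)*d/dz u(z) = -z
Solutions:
 u(z) = C1 + Integral(z/cos(z), z)


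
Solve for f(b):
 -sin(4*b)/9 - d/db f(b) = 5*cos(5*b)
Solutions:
 f(b) = C1 - sin(5*b) + cos(4*b)/36


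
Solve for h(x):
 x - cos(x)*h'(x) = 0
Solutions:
 h(x) = C1 + Integral(x/cos(x), x)


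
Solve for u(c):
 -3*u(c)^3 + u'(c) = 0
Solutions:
 u(c) = -sqrt(2)*sqrt(-1/(C1 + 3*c))/2
 u(c) = sqrt(2)*sqrt(-1/(C1 + 3*c))/2


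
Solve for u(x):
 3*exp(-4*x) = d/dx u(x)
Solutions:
 u(x) = C1 - 3*exp(-4*x)/4


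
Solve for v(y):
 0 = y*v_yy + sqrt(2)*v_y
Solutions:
 v(y) = C1 + C2*y^(1 - sqrt(2))


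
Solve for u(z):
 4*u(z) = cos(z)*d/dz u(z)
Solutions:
 u(z) = C1*(sin(z)^2 + 2*sin(z) + 1)/(sin(z)^2 - 2*sin(z) + 1)


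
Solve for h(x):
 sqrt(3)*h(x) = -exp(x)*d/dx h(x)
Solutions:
 h(x) = C1*exp(sqrt(3)*exp(-x))


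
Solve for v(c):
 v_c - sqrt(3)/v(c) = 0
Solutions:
 v(c) = -sqrt(C1 + 2*sqrt(3)*c)
 v(c) = sqrt(C1 + 2*sqrt(3)*c)


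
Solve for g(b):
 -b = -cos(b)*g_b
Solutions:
 g(b) = C1 + Integral(b/cos(b), b)


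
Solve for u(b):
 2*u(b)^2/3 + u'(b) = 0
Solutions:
 u(b) = 3/(C1 + 2*b)


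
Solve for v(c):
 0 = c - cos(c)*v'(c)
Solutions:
 v(c) = C1 + Integral(c/cos(c), c)


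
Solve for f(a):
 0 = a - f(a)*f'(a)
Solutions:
 f(a) = -sqrt(C1 + a^2)
 f(a) = sqrt(C1 + a^2)


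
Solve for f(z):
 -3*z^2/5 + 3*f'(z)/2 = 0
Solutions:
 f(z) = C1 + 2*z^3/15


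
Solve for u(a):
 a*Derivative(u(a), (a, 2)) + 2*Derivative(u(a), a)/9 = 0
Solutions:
 u(a) = C1 + C2*a^(7/9)


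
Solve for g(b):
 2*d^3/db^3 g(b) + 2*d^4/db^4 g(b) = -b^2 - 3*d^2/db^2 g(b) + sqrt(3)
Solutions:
 g(b) = C1 + C2*b - b^4/36 + 2*b^3/27 + b^2*(4 + 9*sqrt(3))/54 + (C3*sin(sqrt(5)*b/2) + C4*cos(sqrt(5)*b/2))*exp(-b/2)


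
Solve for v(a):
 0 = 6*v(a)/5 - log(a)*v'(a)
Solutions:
 v(a) = C1*exp(6*li(a)/5)


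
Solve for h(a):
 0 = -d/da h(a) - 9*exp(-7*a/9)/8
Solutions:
 h(a) = C1 + 81*exp(-7*a/9)/56


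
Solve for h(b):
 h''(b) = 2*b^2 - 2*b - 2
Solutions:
 h(b) = C1 + C2*b + b^4/6 - b^3/3 - b^2


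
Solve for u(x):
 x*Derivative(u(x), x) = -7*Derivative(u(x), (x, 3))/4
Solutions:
 u(x) = C1 + Integral(C2*airyai(-14^(2/3)*x/7) + C3*airybi(-14^(2/3)*x/7), x)


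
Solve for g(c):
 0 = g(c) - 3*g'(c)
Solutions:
 g(c) = C1*exp(c/3)


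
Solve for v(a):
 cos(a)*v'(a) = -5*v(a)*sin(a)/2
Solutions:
 v(a) = C1*cos(a)^(5/2)


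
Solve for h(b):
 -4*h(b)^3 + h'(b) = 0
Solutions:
 h(b) = -sqrt(2)*sqrt(-1/(C1 + 4*b))/2
 h(b) = sqrt(2)*sqrt(-1/(C1 + 4*b))/2


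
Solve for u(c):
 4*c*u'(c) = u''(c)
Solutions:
 u(c) = C1 + C2*erfi(sqrt(2)*c)


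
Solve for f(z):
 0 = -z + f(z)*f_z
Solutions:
 f(z) = -sqrt(C1 + z^2)
 f(z) = sqrt(C1 + z^2)


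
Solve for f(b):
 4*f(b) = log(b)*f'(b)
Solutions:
 f(b) = C1*exp(4*li(b))


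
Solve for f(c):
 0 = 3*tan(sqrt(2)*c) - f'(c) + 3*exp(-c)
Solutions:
 f(c) = C1 + 3*sqrt(2)*log(tan(sqrt(2)*c)^2 + 1)/4 - 3*exp(-c)


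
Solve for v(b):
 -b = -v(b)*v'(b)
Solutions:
 v(b) = -sqrt(C1 + b^2)
 v(b) = sqrt(C1 + b^2)


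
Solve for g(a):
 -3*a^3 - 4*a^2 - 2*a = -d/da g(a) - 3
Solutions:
 g(a) = C1 + 3*a^4/4 + 4*a^3/3 + a^2 - 3*a


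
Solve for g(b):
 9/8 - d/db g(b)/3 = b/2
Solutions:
 g(b) = C1 - 3*b^2/4 + 27*b/8


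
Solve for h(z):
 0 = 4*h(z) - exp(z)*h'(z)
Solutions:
 h(z) = C1*exp(-4*exp(-z))


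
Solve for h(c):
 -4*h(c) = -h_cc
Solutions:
 h(c) = C1*exp(-2*c) + C2*exp(2*c)


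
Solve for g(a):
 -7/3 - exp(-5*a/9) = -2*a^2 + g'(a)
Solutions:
 g(a) = C1 + 2*a^3/3 - 7*a/3 + 9*exp(-5*a/9)/5


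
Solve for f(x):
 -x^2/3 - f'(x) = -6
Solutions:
 f(x) = C1 - x^3/9 + 6*x


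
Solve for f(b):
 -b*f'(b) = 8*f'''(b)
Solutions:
 f(b) = C1 + Integral(C2*airyai(-b/2) + C3*airybi(-b/2), b)


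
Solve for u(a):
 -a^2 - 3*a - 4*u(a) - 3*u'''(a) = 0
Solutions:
 u(a) = C3*exp(-6^(2/3)*a/3) - a^2/4 - 3*a/4 + (C1*sin(2^(2/3)*3^(1/6)*a/2) + C2*cos(2^(2/3)*3^(1/6)*a/2))*exp(6^(2/3)*a/6)


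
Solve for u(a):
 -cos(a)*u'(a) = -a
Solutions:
 u(a) = C1 + Integral(a/cos(a), a)


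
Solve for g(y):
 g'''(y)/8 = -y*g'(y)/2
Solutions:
 g(y) = C1 + Integral(C2*airyai(-2^(2/3)*y) + C3*airybi(-2^(2/3)*y), y)


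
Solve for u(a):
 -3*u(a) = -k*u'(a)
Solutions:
 u(a) = C1*exp(3*a/k)


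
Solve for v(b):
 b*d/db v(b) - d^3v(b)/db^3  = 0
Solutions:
 v(b) = C1 + Integral(C2*airyai(b) + C3*airybi(b), b)


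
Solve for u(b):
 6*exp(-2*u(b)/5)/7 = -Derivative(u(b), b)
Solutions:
 u(b) = 5*log(-sqrt(C1 - 6*b)) - 5*log(35) + 5*log(70)/2
 u(b) = 5*log(C1 - 6*b)/2 - 5*log(35) + 5*log(70)/2


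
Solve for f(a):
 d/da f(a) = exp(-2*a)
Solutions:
 f(a) = C1 - exp(-2*a)/2


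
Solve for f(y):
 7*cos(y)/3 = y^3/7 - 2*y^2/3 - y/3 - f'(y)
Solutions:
 f(y) = C1 + y^4/28 - 2*y^3/9 - y^2/6 - 7*sin(y)/3


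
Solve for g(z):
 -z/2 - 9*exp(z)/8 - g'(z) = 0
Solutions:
 g(z) = C1 - z^2/4 - 9*exp(z)/8


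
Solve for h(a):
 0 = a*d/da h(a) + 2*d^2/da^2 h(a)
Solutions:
 h(a) = C1 + C2*erf(a/2)


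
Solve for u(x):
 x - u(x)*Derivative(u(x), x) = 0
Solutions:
 u(x) = -sqrt(C1 + x^2)
 u(x) = sqrt(C1 + x^2)


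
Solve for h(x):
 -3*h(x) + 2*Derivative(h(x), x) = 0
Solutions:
 h(x) = C1*exp(3*x/2)


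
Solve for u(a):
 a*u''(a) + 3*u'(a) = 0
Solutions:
 u(a) = C1 + C2/a^2


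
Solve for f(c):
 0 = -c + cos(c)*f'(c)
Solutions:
 f(c) = C1 + Integral(c/cos(c), c)


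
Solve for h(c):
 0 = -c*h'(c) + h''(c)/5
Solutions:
 h(c) = C1 + C2*erfi(sqrt(10)*c/2)


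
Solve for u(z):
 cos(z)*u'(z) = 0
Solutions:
 u(z) = C1


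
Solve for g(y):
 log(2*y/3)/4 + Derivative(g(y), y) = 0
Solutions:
 g(y) = C1 - y*log(y)/4 - y*log(2)/4 + y/4 + y*log(3)/4


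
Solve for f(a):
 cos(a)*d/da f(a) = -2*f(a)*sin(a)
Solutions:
 f(a) = C1*cos(a)^2


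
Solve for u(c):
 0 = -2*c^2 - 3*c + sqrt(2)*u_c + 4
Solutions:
 u(c) = C1 + sqrt(2)*c^3/3 + 3*sqrt(2)*c^2/4 - 2*sqrt(2)*c


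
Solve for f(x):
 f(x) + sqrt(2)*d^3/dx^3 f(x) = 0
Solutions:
 f(x) = C3*exp(-2^(5/6)*x/2) + (C1*sin(2^(5/6)*sqrt(3)*x/4) + C2*cos(2^(5/6)*sqrt(3)*x/4))*exp(2^(5/6)*x/4)


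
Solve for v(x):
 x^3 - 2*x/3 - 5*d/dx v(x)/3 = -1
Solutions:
 v(x) = C1 + 3*x^4/20 - x^2/5 + 3*x/5


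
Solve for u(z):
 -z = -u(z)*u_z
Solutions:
 u(z) = -sqrt(C1 + z^2)
 u(z) = sqrt(C1 + z^2)


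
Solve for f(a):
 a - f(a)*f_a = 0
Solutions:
 f(a) = -sqrt(C1 + a^2)
 f(a) = sqrt(C1 + a^2)


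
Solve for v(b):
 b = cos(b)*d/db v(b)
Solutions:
 v(b) = C1 + Integral(b/cos(b), b)


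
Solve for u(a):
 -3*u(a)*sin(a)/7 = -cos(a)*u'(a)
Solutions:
 u(a) = C1/cos(a)^(3/7)


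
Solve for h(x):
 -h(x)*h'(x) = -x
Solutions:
 h(x) = -sqrt(C1 + x^2)
 h(x) = sqrt(C1 + x^2)


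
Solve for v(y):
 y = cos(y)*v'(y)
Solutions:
 v(y) = C1 + Integral(y/cos(y), y)


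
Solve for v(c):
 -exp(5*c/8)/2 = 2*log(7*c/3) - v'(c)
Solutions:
 v(c) = C1 + 2*c*log(c) + 2*c*(-log(3) - 1 + log(7)) + 4*exp(5*c/8)/5


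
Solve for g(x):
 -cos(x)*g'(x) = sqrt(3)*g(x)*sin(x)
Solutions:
 g(x) = C1*cos(x)^(sqrt(3))


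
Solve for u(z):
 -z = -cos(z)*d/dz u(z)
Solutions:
 u(z) = C1 + Integral(z/cos(z), z)


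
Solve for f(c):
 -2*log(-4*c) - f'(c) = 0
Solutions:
 f(c) = C1 - 2*c*log(-c) + 2*c*(1 - 2*log(2))


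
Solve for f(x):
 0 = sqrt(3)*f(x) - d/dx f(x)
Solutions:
 f(x) = C1*exp(sqrt(3)*x)


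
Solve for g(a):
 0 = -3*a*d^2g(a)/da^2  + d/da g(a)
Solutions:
 g(a) = C1 + C2*a^(4/3)


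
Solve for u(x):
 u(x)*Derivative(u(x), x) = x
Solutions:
 u(x) = -sqrt(C1 + x^2)
 u(x) = sqrt(C1 + x^2)


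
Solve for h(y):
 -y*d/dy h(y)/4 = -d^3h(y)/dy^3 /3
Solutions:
 h(y) = C1 + Integral(C2*airyai(6^(1/3)*y/2) + C3*airybi(6^(1/3)*y/2), y)


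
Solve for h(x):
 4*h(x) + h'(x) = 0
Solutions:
 h(x) = C1*exp(-4*x)


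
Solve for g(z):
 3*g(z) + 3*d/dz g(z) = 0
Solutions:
 g(z) = C1*exp(-z)


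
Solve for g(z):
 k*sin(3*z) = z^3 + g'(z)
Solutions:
 g(z) = C1 - k*cos(3*z)/3 - z^4/4


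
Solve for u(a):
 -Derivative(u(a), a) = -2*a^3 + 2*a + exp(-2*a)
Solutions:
 u(a) = C1 + a^4/2 - a^2 + exp(-2*a)/2


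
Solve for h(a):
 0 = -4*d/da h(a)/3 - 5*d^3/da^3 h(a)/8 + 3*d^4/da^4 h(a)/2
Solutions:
 h(a) = C1 + C2*exp(a*(-(144*sqrt(20986) + 20861)^(1/3) - 25/(144*sqrt(20986) + 20861)^(1/3) + 10)/72)*sin(sqrt(3)*a*(-(144*sqrt(20986) + 20861)^(1/3) + 25/(144*sqrt(20986) + 20861)^(1/3))/72) + C3*exp(a*(-(144*sqrt(20986) + 20861)^(1/3) - 25/(144*sqrt(20986) + 20861)^(1/3) + 10)/72)*cos(sqrt(3)*a*(-(144*sqrt(20986) + 20861)^(1/3) + 25/(144*sqrt(20986) + 20861)^(1/3))/72) + C4*exp(a*(25/(144*sqrt(20986) + 20861)^(1/3) + 5 + (144*sqrt(20986) + 20861)^(1/3))/36)


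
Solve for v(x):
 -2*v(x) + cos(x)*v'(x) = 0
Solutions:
 v(x) = C1*(sin(x) + 1)/(sin(x) - 1)


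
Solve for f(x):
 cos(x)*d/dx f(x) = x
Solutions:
 f(x) = C1 + Integral(x/cos(x), x)


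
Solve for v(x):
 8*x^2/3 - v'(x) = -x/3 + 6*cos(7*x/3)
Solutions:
 v(x) = C1 + 8*x^3/9 + x^2/6 - 18*sin(7*x/3)/7


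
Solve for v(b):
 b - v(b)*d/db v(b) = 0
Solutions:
 v(b) = -sqrt(C1 + b^2)
 v(b) = sqrt(C1 + b^2)


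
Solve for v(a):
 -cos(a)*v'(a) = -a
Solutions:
 v(a) = C1 + Integral(a/cos(a), a)


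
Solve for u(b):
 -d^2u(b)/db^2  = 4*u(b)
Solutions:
 u(b) = C1*sin(2*b) + C2*cos(2*b)


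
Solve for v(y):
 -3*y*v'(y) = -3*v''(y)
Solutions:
 v(y) = C1 + C2*erfi(sqrt(2)*y/2)


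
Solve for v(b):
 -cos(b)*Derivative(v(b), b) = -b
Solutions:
 v(b) = C1 + Integral(b/cos(b), b)


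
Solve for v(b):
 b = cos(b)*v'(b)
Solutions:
 v(b) = C1 + Integral(b/cos(b), b)


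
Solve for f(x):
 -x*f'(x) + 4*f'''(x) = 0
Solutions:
 f(x) = C1 + Integral(C2*airyai(2^(1/3)*x/2) + C3*airybi(2^(1/3)*x/2), x)


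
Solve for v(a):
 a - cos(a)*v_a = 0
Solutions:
 v(a) = C1 + Integral(a/cos(a), a)


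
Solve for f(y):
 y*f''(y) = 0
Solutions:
 f(y) = C1 + C2*y


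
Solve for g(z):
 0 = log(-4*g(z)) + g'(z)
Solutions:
 Integral(1/(log(-_y) + 2*log(2)), (_y, g(z))) = C1 - z


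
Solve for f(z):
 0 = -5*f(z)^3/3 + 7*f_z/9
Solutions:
 f(z) = -sqrt(14)*sqrt(-1/(C1 + 15*z))/2
 f(z) = sqrt(14)*sqrt(-1/(C1 + 15*z))/2


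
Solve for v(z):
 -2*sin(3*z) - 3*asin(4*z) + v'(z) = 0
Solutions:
 v(z) = C1 + 3*z*asin(4*z) + 3*sqrt(1 - 16*z^2)/4 - 2*cos(3*z)/3


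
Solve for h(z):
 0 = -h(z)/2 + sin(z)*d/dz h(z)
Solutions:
 h(z) = C1*(cos(z) - 1)^(1/4)/(cos(z) + 1)^(1/4)


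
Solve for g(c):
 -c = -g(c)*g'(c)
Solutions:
 g(c) = -sqrt(C1 + c^2)
 g(c) = sqrt(C1 + c^2)


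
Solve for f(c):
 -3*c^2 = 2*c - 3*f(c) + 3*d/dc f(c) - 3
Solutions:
 f(c) = C1*exp(c) + c^2 + 8*c/3 + 5/3


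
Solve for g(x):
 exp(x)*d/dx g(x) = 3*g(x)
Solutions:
 g(x) = C1*exp(-3*exp(-x))


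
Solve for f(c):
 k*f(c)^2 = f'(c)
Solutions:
 f(c) = -1/(C1 + c*k)


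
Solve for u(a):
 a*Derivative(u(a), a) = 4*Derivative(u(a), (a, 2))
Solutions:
 u(a) = C1 + C2*erfi(sqrt(2)*a/4)


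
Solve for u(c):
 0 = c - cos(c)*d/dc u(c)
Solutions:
 u(c) = C1 + Integral(c/cos(c), c)


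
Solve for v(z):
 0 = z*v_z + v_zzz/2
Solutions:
 v(z) = C1 + Integral(C2*airyai(-2^(1/3)*z) + C3*airybi(-2^(1/3)*z), z)


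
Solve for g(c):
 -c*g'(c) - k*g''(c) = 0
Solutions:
 g(c) = C1 + C2*sqrt(k)*erf(sqrt(2)*c*sqrt(1/k)/2)


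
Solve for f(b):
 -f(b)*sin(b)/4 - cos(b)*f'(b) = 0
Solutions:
 f(b) = C1*cos(b)^(1/4)


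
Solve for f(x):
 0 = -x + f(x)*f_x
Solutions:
 f(x) = -sqrt(C1 + x^2)
 f(x) = sqrt(C1 + x^2)


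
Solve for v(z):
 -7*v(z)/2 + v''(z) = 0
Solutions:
 v(z) = C1*exp(-sqrt(14)*z/2) + C2*exp(sqrt(14)*z/2)


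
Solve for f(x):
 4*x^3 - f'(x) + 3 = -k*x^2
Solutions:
 f(x) = C1 + k*x^3/3 + x^4 + 3*x


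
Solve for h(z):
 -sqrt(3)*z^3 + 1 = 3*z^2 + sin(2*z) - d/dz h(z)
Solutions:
 h(z) = C1 + sqrt(3)*z^4/4 + z^3 - z - cos(2*z)/2


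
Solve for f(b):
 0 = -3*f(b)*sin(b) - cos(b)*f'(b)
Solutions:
 f(b) = C1*cos(b)^3


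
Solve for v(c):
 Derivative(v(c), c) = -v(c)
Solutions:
 v(c) = C1*exp(-c)


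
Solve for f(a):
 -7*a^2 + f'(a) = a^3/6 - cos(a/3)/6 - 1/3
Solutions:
 f(a) = C1 + a^4/24 + 7*a^3/3 - a/3 - sin(a/3)/2


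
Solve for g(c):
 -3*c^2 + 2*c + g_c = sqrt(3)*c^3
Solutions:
 g(c) = C1 + sqrt(3)*c^4/4 + c^3 - c^2


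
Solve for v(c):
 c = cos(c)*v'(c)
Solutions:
 v(c) = C1 + Integral(c/cos(c), c)


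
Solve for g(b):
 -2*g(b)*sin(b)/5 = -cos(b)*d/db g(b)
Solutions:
 g(b) = C1/cos(b)^(2/5)


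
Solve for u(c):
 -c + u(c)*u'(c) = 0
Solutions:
 u(c) = -sqrt(C1 + c^2)
 u(c) = sqrt(C1 + c^2)


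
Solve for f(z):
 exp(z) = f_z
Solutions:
 f(z) = C1 + exp(z)


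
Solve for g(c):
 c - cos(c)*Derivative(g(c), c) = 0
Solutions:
 g(c) = C1 + Integral(c/cos(c), c)


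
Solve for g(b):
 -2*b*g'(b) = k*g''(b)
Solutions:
 g(b) = C1 + C2*sqrt(k)*erf(b*sqrt(1/k))


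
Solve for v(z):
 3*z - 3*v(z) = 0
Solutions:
 v(z) = z


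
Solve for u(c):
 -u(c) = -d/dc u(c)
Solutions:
 u(c) = C1*exp(c)


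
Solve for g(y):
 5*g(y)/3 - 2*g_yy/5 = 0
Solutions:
 g(y) = C1*exp(-5*sqrt(6)*y/6) + C2*exp(5*sqrt(6)*y/6)


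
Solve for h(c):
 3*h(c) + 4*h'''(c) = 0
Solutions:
 h(c) = C3*exp(-6^(1/3)*c/2) + (C1*sin(2^(1/3)*3^(5/6)*c/4) + C2*cos(2^(1/3)*3^(5/6)*c/4))*exp(6^(1/3)*c/4)


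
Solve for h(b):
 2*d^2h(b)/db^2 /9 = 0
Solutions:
 h(b) = C1 + C2*b


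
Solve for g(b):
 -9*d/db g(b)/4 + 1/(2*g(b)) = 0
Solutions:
 g(b) = -sqrt(C1 + 4*b)/3
 g(b) = sqrt(C1 + 4*b)/3


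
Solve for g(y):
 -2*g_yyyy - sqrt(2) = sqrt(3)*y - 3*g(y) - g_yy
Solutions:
 g(y) = C1*exp(-sqrt(6)*y/2) + C2*exp(sqrt(6)*y/2) + C3*sin(y) + C4*cos(y) + sqrt(3)*y/3 + sqrt(2)/3


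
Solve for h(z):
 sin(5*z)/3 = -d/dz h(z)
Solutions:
 h(z) = C1 + cos(5*z)/15


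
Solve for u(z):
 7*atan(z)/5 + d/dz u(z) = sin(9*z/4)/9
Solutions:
 u(z) = C1 - 7*z*atan(z)/5 + 7*log(z^2 + 1)/10 - 4*cos(9*z/4)/81


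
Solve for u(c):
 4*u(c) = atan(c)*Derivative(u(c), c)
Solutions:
 u(c) = C1*exp(4*Integral(1/atan(c), c))


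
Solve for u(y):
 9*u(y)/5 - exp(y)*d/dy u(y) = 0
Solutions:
 u(y) = C1*exp(-9*exp(-y)/5)


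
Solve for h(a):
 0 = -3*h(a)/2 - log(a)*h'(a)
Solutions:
 h(a) = C1*exp(-3*li(a)/2)


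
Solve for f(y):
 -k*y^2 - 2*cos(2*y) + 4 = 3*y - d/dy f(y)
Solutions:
 f(y) = C1 + k*y^3/3 + 3*y^2/2 - 4*y + sin(2*y)


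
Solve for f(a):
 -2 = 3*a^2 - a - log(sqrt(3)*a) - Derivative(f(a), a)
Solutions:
 f(a) = C1 + a^3 - a^2/2 - a*log(a) - a*log(3)/2 + 3*a


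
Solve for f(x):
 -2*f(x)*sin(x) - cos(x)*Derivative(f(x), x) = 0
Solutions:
 f(x) = C1*cos(x)^2


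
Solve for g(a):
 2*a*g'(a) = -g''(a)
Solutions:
 g(a) = C1 + C2*erf(a)


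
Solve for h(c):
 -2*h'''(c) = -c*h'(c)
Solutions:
 h(c) = C1 + Integral(C2*airyai(2^(2/3)*c/2) + C3*airybi(2^(2/3)*c/2), c)


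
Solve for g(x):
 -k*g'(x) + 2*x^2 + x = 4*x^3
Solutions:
 g(x) = C1 - x^4/k + 2*x^3/(3*k) + x^2/(2*k)


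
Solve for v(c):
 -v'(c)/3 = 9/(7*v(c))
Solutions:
 v(c) = -sqrt(C1 - 378*c)/7
 v(c) = sqrt(C1 - 378*c)/7


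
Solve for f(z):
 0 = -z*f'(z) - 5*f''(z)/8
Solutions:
 f(z) = C1 + C2*erf(2*sqrt(5)*z/5)


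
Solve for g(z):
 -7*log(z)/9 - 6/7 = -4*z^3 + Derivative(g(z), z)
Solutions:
 g(z) = C1 + z^4 - 7*z*log(z)/9 - 5*z/63


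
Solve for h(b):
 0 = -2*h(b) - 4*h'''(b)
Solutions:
 h(b) = C3*exp(-2^(2/3)*b/2) + (C1*sin(2^(2/3)*sqrt(3)*b/4) + C2*cos(2^(2/3)*sqrt(3)*b/4))*exp(2^(2/3)*b/4)


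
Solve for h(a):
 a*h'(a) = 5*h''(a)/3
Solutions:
 h(a) = C1 + C2*erfi(sqrt(30)*a/10)


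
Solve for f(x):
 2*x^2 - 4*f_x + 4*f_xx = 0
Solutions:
 f(x) = C1 + C2*exp(x) + x^3/6 + x^2/2 + x


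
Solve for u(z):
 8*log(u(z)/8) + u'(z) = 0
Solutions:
 -Integral(1/(-log(_y) + 3*log(2)), (_y, u(z)))/8 = C1 - z


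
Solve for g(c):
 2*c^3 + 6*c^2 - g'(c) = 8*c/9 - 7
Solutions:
 g(c) = C1 + c^4/2 + 2*c^3 - 4*c^2/9 + 7*c


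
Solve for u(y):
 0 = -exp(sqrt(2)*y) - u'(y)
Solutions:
 u(y) = C1 - sqrt(2)*exp(sqrt(2)*y)/2


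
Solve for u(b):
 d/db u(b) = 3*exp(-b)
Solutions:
 u(b) = C1 - 3*exp(-b)


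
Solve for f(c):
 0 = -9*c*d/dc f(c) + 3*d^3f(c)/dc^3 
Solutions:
 f(c) = C1 + Integral(C2*airyai(3^(1/3)*c) + C3*airybi(3^(1/3)*c), c)


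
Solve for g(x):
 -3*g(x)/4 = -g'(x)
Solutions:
 g(x) = C1*exp(3*x/4)


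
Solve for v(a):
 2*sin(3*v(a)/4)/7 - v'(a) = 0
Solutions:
 -2*a/7 + 2*log(cos(3*v(a)/4) - 1)/3 - 2*log(cos(3*v(a)/4) + 1)/3 = C1


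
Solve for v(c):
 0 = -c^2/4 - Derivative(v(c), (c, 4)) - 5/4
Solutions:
 v(c) = C1 + C2*c + C3*c^2 + C4*c^3 - c^6/1440 - 5*c^4/96


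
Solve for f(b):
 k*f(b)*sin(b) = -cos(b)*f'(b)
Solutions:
 f(b) = C1*exp(k*log(cos(b)))


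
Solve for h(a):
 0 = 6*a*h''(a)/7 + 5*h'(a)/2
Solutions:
 h(a) = C1 + C2/a^(23/12)


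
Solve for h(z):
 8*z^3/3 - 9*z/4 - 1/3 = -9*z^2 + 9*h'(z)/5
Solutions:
 h(z) = C1 + 10*z^4/27 + 5*z^3/3 - 5*z^2/8 - 5*z/27


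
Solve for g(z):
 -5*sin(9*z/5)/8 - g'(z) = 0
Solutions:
 g(z) = C1 + 25*cos(9*z/5)/72


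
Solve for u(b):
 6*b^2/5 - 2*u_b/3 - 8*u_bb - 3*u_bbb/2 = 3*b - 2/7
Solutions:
 u(b) = C1 + C2*exp(2*b*(-4 + sqrt(15))/3) + C3*exp(-2*b*(sqrt(15) + 4)/3) + 3*b^3/5 - 477*b^2/20 + 39531*b/70


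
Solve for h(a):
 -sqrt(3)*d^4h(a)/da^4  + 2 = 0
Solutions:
 h(a) = C1 + C2*a + C3*a^2 + C4*a^3 + sqrt(3)*a^4/36


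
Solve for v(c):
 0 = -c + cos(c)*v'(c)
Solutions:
 v(c) = C1 + Integral(c/cos(c), c)


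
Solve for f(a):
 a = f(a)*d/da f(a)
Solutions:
 f(a) = -sqrt(C1 + a^2)
 f(a) = sqrt(C1 + a^2)


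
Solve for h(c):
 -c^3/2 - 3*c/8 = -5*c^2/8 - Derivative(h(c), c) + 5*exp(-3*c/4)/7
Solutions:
 h(c) = C1 + c^4/8 - 5*c^3/24 + 3*c^2/16 - 20*exp(-3*c/4)/21


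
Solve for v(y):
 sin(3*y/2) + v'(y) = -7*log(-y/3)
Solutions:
 v(y) = C1 - 7*y*log(-y) + 7*y + 7*y*log(3) + 2*cos(3*y/2)/3


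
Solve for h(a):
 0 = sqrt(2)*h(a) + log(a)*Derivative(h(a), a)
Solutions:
 h(a) = C1*exp(-sqrt(2)*li(a))


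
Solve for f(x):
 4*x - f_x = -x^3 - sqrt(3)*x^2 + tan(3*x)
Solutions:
 f(x) = C1 + x^4/4 + sqrt(3)*x^3/3 + 2*x^2 + log(cos(3*x))/3


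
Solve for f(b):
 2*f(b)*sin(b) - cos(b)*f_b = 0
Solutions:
 f(b) = C1/cos(b)^2


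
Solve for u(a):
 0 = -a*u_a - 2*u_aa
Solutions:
 u(a) = C1 + C2*erf(a/2)


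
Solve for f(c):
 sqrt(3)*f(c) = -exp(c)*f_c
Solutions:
 f(c) = C1*exp(sqrt(3)*exp(-c))


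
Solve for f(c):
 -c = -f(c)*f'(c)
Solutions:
 f(c) = -sqrt(C1 + c^2)
 f(c) = sqrt(C1 + c^2)


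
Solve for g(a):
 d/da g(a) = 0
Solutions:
 g(a) = C1


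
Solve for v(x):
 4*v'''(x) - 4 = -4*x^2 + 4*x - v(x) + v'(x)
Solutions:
 v(x) = C1*exp(3^(1/3)*x*(3^(1/3)/(sqrt(78) + 9)^(1/3) + (sqrt(78) + 9)^(1/3))/12)*sin(3^(1/6)*x*(-3^(2/3)*(sqrt(78) + 9)^(1/3) + 3/(sqrt(78) + 9)^(1/3))/12) + C2*exp(3^(1/3)*x*(3^(1/3)/(sqrt(78) + 9)^(1/3) + (sqrt(78) + 9)^(1/3))/12)*cos(3^(1/6)*x*(-3^(2/3)*(sqrt(78) + 9)^(1/3) + 3/(sqrt(78) + 9)^(1/3))/12) + C3*exp(-3^(1/3)*x*(3^(1/3)/(sqrt(78) + 9)^(1/3) + (sqrt(78) + 9)^(1/3))/6) - 4*x^2 - 4*x


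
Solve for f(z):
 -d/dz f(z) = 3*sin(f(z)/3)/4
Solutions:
 3*z/4 + 3*log(cos(f(z)/3) - 1)/2 - 3*log(cos(f(z)/3) + 1)/2 = C1


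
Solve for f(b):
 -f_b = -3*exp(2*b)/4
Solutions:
 f(b) = C1 + 3*exp(2*b)/8


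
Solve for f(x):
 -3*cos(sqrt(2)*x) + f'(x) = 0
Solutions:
 f(x) = C1 + 3*sqrt(2)*sin(sqrt(2)*x)/2


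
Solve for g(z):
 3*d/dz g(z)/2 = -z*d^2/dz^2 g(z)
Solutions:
 g(z) = C1 + C2/sqrt(z)


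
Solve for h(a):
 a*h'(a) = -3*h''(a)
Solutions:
 h(a) = C1 + C2*erf(sqrt(6)*a/6)


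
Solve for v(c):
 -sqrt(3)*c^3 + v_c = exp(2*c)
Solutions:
 v(c) = C1 + sqrt(3)*c^4/4 + exp(2*c)/2


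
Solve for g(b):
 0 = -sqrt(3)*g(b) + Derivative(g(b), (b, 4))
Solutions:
 g(b) = C1*exp(-3^(1/8)*b) + C2*exp(3^(1/8)*b) + C3*sin(3^(1/8)*b) + C4*cos(3^(1/8)*b)


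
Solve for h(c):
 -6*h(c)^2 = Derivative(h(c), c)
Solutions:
 h(c) = 1/(C1 + 6*c)


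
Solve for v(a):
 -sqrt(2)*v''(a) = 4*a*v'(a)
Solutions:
 v(a) = C1 + C2*erf(2^(1/4)*a)


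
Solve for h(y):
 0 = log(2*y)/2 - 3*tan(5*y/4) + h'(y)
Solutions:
 h(y) = C1 - y*log(y)/2 - y*log(2)/2 + y/2 - 12*log(cos(5*y/4))/5


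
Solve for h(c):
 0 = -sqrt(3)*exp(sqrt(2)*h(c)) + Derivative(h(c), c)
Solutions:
 h(c) = sqrt(2)*(2*log(-1/(C1 + sqrt(3)*c)) - log(2))/4


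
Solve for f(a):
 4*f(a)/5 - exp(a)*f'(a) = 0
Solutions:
 f(a) = C1*exp(-4*exp(-a)/5)


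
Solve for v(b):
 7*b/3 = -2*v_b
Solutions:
 v(b) = C1 - 7*b^2/12


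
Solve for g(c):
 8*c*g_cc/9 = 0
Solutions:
 g(c) = C1 + C2*c


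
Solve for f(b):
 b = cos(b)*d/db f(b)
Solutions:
 f(b) = C1 + Integral(b/cos(b), b)


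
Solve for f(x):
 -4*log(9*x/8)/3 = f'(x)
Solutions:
 f(x) = C1 - 4*x*log(x)/3 - 8*x*log(3)/3 + 4*x/3 + 4*x*log(2)


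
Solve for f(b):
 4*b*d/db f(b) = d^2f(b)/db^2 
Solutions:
 f(b) = C1 + C2*erfi(sqrt(2)*b)


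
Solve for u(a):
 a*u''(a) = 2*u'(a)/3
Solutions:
 u(a) = C1 + C2*a^(5/3)


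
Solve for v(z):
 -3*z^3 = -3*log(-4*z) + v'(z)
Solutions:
 v(z) = C1 - 3*z^4/4 + 3*z*log(-z) + 3*z*(-1 + 2*log(2))


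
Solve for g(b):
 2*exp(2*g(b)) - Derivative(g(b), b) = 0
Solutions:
 g(b) = log(-sqrt(-1/(C1 + 2*b))) - log(2)/2
 g(b) = log(-1/(C1 + 2*b))/2 - log(2)/2


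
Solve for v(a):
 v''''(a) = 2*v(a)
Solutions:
 v(a) = C1*exp(-2^(1/4)*a) + C2*exp(2^(1/4)*a) + C3*sin(2^(1/4)*a) + C4*cos(2^(1/4)*a)


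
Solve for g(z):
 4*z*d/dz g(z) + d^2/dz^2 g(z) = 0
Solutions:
 g(z) = C1 + C2*erf(sqrt(2)*z)


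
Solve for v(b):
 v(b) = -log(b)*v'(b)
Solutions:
 v(b) = C1*exp(-li(b))


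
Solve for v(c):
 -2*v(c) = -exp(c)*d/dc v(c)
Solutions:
 v(c) = C1*exp(-2*exp(-c))


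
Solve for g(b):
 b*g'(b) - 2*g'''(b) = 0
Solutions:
 g(b) = C1 + Integral(C2*airyai(2^(2/3)*b/2) + C3*airybi(2^(2/3)*b/2), b)


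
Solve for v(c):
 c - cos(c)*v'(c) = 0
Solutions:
 v(c) = C1 + Integral(c/cos(c), c)


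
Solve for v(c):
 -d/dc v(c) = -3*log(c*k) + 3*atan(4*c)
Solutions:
 v(c) = C1 + 3*c*log(c*k) - 3*c*atan(4*c) - 3*c + 3*log(16*c^2 + 1)/8


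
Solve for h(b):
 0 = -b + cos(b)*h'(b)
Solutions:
 h(b) = C1 + Integral(b/cos(b), b)


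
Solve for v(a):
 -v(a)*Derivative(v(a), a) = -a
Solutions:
 v(a) = -sqrt(C1 + a^2)
 v(a) = sqrt(C1 + a^2)


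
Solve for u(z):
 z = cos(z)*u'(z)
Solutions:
 u(z) = C1 + Integral(z/cos(z), z)


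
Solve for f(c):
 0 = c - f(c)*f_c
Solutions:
 f(c) = -sqrt(C1 + c^2)
 f(c) = sqrt(C1 + c^2)


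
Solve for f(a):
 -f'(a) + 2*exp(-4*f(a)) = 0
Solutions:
 f(a) = log(-I*(C1 + 8*a)^(1/4))
 f(a) = log(I*(C1 + 8*a)^(1/4))
 f(a) = log(-(C1 + 8*a)^(1/4))
 f(a) = log(C1 + 8*a)/4


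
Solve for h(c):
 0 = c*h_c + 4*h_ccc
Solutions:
 h(c) = C1 + Integral(C2*airyai(-2^(1/3)*c/2) + C3*airybi(-2^(1/3)*c/2), c)


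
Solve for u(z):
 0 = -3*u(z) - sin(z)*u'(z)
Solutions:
 u(z) = C1*(cos(z) + 1)^(3/2)/(cos(z) - 1)^(3/2)


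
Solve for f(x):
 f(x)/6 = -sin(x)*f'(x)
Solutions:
 f(x) = C1*(cos(x) + 1)^(1/12)/(cos(x) - 1)^(1/12)


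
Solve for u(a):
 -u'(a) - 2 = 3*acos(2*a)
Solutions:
 u(a) = C1 - 3*a*acos(2*a) - 2*a + 3*sqrt(1 - 4*a^2)/2


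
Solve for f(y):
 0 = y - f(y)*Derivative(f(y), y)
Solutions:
 f(y) = -sqrt(C1 + y^2)
 f(y) = sqrt(C1 + y^2)


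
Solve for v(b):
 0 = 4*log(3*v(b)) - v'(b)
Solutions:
 -Integral(1/(log(_y) + log(3)), (_y, v(b)))/4 = C1 - b


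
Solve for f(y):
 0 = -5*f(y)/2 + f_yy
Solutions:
 f(y) = C1*exp(-sqrt(10)*y/2) + C2*exp(sqrt(10)*y/2)


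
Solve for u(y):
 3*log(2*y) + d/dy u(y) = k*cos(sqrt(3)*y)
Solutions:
 u(y) = C1 + sqrt(3)*k*sin(sqrt(3)*y)/3 - 3*y*log(y) - 3*y*log(2) + 3*y


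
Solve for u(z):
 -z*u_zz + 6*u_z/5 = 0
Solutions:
 u(z) = C1 + C2*z^(11/5)


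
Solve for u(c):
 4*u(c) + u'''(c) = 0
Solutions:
 u(c) = C3*exp(-2^(2/3)*c) + (C1*sin(2^(2/3)*sqrt(3)*c/2) + C2*cos(2^(2/3)*sqrt(3)*c/2))*exp(2^(2/3)*c/2)


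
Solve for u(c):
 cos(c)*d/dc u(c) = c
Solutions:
 u(c) = C1 + Integral(c/cos(c), c)


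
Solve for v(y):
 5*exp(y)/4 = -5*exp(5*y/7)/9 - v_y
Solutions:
 v(y) = C1 - 7*exp(5*y/7)/9 - 5*exp(y)/4


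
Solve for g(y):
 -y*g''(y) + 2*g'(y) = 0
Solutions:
 g(y) = C1 + C2*y^3


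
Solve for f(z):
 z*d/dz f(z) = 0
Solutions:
 f(z) = C1


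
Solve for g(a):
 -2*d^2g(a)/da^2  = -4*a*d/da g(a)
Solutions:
 g(a) = C1 + C2*erfi(a)


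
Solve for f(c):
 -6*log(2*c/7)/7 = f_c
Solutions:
 f(c) = C1 - 6*c*log(c)/7 - 6*c*log(2)/7 + 6*c/7 + 6*c*log(7)/7


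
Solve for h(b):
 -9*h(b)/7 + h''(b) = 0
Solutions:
 h(b) = C1*exp(-3*sqrt(7)*b/7) + C2*exp(3*sqrt(7)*b/7)


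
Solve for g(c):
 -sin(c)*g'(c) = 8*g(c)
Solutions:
 g(c) = C1*(cos(c)^4 + 4*cos(c)^3 + 6*cos(c)^2 + 4*cos(c) + 1)/(cos(c)^4 - 4*cos(c)^3 + 6*cos(c)^2 - 4*cos(c) + 1)


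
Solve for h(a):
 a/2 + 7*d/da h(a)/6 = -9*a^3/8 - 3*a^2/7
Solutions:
 h(a) = C1 - 27*a^4/112 - 6*a^3/49 - 3*a^2/14


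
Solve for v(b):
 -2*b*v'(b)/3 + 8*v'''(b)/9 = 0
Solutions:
 v(b) = C1 + Integral(C2*airyai(6^(1/3)*b/2) + C3*airybi(6^(1/3)*b/2), b)


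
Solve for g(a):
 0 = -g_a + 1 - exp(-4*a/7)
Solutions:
 g(a) = C1 + a + 7*exp(-4*a/7)/4


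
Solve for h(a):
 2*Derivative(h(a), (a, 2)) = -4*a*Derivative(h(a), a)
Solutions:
 h(a) = C1 + C2*erf(a)


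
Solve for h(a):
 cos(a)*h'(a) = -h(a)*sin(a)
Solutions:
 h(a) = C1*cos(a)


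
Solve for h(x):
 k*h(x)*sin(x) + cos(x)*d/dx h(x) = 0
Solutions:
 h(x) = C1*exp(k*log(cos(x)))


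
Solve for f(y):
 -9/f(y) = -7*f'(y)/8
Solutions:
 f(y) = -sqrt(C1 + 1008*y)/7
 f(y) = sqrt(C1 + 1008*y)/7


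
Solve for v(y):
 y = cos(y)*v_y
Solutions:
 v(y) = C1 + Integral(y/cos(y), y)


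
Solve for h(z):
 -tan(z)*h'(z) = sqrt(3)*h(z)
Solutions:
 h(z) = C1/sin(z)^(sqrt(3))


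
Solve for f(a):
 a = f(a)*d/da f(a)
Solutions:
 f(a) = -sqrt(C1 + a^2)
 f(a) = sqrt(C1 + a^2)


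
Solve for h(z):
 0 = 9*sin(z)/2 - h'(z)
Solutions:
 h(z) = C1 - 9*cos(z)/2


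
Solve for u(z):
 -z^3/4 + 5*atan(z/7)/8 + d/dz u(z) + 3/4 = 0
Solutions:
 u(z) = C1 + z^4/16 - 5*z*atan(z/7)/8 - 3*z/4 + 35*log(z^2 + 49)/16


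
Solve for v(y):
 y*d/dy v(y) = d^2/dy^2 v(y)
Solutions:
 v(y) = C1 + C2*erfi(sqrt(2)*y/2)


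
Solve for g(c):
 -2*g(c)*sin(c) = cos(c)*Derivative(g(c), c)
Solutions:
 g(c) = C1*cos(c)^2


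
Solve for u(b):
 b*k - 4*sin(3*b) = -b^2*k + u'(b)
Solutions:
 u(b) = C1 + b^3*k/3 + b^2*k/2 + 4*cos(3*b)/3


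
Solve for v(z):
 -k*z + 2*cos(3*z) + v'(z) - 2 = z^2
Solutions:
 v(z) = C1 + k*z^2/2 + z^3/3 + 2*z - 2*sin(3*z)/3


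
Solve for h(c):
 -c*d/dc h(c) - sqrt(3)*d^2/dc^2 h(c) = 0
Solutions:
 h(c) = C1 + C2*erf(sqrt(2)*3^(3/4)*c/6)


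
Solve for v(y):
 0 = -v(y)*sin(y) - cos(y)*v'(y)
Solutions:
 v(y) = C1*cos(y)


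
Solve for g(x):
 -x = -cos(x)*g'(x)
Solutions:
 g(x) = C1 + Integral(x/cos(x), x)


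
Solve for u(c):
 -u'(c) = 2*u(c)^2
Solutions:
 u(c) = 1/(C1 + 2*c)


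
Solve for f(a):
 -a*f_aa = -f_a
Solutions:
 f(a) = C1 + C2*a^2


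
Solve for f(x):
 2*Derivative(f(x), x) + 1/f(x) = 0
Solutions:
 f(x) = -sqrt(C1 - x)
 f(x) = sqrt(C1 - x)


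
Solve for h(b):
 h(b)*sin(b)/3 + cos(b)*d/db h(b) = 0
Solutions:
 h(b) = C1*cos(b)^(1/3)


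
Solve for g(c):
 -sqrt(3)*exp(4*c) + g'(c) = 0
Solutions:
 g(c) = C1 + sqrt(3)*exp(4*c)/4


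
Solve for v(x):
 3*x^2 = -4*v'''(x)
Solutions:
 v(x) = C1 + C2*x + C3*x^2 - x^5/80


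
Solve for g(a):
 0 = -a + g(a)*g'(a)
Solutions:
 g(a) = -sqrt(C1 + a^2)
 g(a) = sqrt(C1 + a^2)


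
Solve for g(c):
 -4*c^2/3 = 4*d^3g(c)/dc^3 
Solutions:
 g(c) = C1 + C2*c + C3*c^2 - c^5/180


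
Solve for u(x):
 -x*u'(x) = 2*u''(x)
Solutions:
 u(x) = C1 + C2*erf(x/2)


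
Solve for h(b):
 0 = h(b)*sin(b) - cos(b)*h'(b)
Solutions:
 h(b) = C1/cos(b)


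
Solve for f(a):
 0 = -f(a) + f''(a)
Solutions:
 f(a) = C1*exp(-a) + C2*exp(a)


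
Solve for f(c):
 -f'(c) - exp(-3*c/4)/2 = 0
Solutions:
 f(c) = C1 + 2*exp(-3*c/4)/3


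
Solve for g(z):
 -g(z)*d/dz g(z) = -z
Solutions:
 g(z) = -sqrt(C1 + z^2)
 g(z) = sqrt(C1 + z^2)


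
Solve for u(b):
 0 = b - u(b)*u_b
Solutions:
 u(b) = -sqrt(C1 + b^2)
 u(b) = sqrt(C1 + b^2)


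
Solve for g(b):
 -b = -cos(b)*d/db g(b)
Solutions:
 g(b) = C1 + Integral(b/cos(b), b)


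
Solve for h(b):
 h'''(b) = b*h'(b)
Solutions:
 h(b) = C1 + Integral(C2*airyai(b) + C3*airybi(b), b)


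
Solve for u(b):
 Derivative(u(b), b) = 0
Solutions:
 u(b) = C1


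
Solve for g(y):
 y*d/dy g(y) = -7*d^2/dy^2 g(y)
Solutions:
 g(y) = C1 + C2*erf(sqrt(14)*y/14)


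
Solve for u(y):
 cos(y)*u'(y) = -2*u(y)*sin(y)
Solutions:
 u(y) = C1*cos(y)^2


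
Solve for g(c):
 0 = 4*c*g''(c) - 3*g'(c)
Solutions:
 g(c) = C1 + C2*c^(7/4)


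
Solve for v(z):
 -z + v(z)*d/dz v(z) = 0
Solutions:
 v(z) = -sqrt(C1 + z^2)
 v(z) = sqrt(C1 + z^2)


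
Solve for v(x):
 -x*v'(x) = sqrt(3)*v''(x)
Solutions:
 v(x) = C1 + C2*erf(sqrt(2)*3^(3/4)*x/6)


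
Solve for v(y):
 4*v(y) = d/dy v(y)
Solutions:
 v(y) = C1*exp(4*y)


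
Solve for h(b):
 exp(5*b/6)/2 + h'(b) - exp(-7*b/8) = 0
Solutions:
 h(b) = C1 - 3*exp(5*b/6)/5 - 8*exp(-7*b/8)/7


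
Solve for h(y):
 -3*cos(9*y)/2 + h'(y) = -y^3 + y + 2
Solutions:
 h(y) = C1 - y^4/4 + y^2/2 + 2*y + sin(9*y)/6


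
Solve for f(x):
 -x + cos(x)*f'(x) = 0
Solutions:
 f(x) = C1 + Integral(x/cos(x), x)


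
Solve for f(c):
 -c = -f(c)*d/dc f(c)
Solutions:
 f(c) = -sqrt(C1 + c^2)
 f(c) = sqrt(C1 + c^2)


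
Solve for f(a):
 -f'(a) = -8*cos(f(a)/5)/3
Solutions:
 -8*a/3 - 5*log(sin(f(a)/5) - 1)/2 + 5*log(sin(f(a)/5) + 1)/2 = C1


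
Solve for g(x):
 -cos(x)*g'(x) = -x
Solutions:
 g(x) = C1 + Integral(x/cos(x), x)


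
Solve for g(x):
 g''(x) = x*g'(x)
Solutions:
 g(x) = C1 + C2*erfi(sqrt(2)*x/2)


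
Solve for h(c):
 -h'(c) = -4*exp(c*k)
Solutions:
 h(c) = C1 + 4*exp(c*k)/k


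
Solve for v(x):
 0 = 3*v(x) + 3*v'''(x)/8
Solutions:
 v(x) = C3*exp(-2*x) + (C1*sin(sqrt(3)*x) + C2*cos(sqrt(3)*x))*exp(x)


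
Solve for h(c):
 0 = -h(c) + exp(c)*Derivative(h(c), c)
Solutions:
 h(c) = C1*exp(-exp(-c))


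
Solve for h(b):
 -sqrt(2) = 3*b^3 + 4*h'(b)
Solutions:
 h(b) = C1 - 3*b^4/16 - sqrt(2)*b/4


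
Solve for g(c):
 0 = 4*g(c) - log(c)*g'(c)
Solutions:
 g(c) = C1*exp(4*li(c))


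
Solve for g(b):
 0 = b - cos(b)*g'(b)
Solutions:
 g(b) = C1 + Integral(b/cos(b), b)


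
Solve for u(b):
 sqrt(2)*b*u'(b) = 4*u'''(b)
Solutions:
 u(b) = C1 + Integral(C2*airyai(sqrt(2)*b/2) + C3*airybi(sqrt(2)*b/2), b)


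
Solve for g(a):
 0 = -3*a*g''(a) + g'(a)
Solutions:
 g(a) = C1 + C2*a^(4/3)


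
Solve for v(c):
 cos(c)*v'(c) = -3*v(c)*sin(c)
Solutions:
 v(c) = C1*cos(c)^3


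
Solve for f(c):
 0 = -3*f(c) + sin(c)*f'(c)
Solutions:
 f(c) = C1*(cos(c) - 1)^(3/2)/(cos(c) + 1)^(3/2)


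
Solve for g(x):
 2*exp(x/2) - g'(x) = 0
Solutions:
 g(x) = C1 + 4*exp(x/2)


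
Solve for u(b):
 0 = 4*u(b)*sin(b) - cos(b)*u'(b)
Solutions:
 u(b) = C1/cos(b)^4


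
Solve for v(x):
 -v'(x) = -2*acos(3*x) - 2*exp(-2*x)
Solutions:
 v(x) = C1 + 2*x*acos(3*x) - 2*sqrt(1 - 9*x^2)/3 - exp(-2*x)


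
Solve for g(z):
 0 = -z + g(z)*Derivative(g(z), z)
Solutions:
 g(z) = -sqrt(C1 + z^2)
 g(z) = sqrt(C1 + z^2)


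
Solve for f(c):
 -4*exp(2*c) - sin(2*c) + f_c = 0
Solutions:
 f(c) = C1 + 2*exp(2*c) - cos(2*c)/2


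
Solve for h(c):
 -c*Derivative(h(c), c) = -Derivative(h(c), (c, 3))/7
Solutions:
 h(c) = C1 + Integral(C2*airyai(7^(1/3)*c) + C3*airybi(7^(1/3)*c), c)


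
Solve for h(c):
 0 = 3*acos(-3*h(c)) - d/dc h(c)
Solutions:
 Integral(1/acos(-3*_y), (_y, h(c))) = C1 + 3*c


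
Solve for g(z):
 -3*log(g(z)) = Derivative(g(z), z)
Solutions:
 li(g(z)) = C1 - 3*z


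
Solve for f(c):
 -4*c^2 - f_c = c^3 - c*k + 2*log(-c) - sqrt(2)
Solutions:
 f(c) = C1 - c^4/4 - 4*c^3/3 + c^2*k/2 - 2*c*log(-c) + c*(sqrt(2) + 2)


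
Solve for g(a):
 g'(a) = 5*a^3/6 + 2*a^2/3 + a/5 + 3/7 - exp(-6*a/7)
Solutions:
 g(a) = C1 + 5*a^4/24 + 2*a^3/9 + a^2/10 + 3*a/7 + 7*exp(-6*a/7)/6


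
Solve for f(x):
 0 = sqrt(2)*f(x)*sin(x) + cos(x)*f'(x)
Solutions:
 f(x) = C1*cos(x)^(sqrt(2))


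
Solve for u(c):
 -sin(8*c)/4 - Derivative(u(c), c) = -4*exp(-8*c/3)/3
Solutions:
 u(c) = C1 + cos(8*c)/32 - exp(-8*c/3)/2


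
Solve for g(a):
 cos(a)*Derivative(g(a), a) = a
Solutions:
 g(a) = C1 + Integral(a/cos(a), a)


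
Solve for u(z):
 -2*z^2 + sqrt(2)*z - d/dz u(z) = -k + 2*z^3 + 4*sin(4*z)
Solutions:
 u(z) = C1 + k*z - z^4/2 - 2*z^3/3 + sqrt(2)*z^2/2 + cos(4*z)


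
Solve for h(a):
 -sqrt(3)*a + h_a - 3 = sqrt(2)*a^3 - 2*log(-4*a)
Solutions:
 h(a) = C1 + sqrt(2)*a^4/4 + sqrt(3)*a^2/2 - 2*a*log(-a) + a*(5 - 4*log(2))


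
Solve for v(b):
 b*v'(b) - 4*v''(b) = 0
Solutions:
 v(b) = C1 + C2*erfi(sqrt(2)*b/4)


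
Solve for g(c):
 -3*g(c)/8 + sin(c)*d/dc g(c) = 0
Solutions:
 g(c) = C1*(cos(c) - 1)^(3/16)/(cos(c) + 1)^(3/16)


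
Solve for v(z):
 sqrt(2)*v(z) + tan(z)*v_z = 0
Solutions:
 v(z) = C1/sin(z)^(sqrt(2))


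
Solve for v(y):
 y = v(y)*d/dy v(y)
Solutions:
 v(y) = -sqrt(C1 + y^2)
 v(y) = sqrt(C1 + y^2)


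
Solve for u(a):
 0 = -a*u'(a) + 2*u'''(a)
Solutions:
 u(a) = C1 + Integral(C2*airyai(2^(2/3)*a/2) + C3*airybi(2^(2/3)*a/2), a)


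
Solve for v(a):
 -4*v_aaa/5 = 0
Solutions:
 v(a) = C1 + C2*a + C3*a^2


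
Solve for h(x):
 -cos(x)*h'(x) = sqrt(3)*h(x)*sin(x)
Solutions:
 h(x) = C1*cos(x)^(sqrt(3))


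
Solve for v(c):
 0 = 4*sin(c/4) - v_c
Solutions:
 v(c) = C1 - 16*cos(c/4)


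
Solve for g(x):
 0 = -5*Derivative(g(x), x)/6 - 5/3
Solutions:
 g(x) = C1 - 2*x


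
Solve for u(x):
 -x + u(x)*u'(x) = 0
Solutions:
 u(x) = -sqrt(C1 + x^2)
 u(x) = sqrt(C1 + x^2)


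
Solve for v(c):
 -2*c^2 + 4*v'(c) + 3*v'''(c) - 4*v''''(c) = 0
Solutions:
 v(c) = C1 + C2*exp(c*(-(8*sqrt(17) + 33)^(1/3) - 1/(8*sqrt(17) + 33)^(1/3) + 2)/8)*sin(sqrt(3)*c*(-(8*sqrt(17) + 33)^(1/3) + (8*sqrt(17) + 33)^(-1/3))/8) + C3*exp(c*(-(8*sqrt(17) + 33)^(1/3) - 1/(8*sqrt(17) + 33)^(1/3) + 2)/8)*cos(sqrt(3)*c*(-(8*sqrt(17) + 33)^(1/3) + (8*sqrt(17) + 33)^(-1/3))/8) + C4*exp(c*((8*sqrt(17) + 33)^(-1/3) + 1 + (8*sqrt(17) + 33)^(1/3))/4) + c^3/6 - 3*c/4


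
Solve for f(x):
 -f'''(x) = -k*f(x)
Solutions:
 f(x) = C1*exp(k^(1/3)*x) + C2*exp(k^(1/3)*x*(-1 + sqrt(3)*I)/2) + C3*exp(-k^(1/3)*x*(1 + sqrt(3)*I)/2)


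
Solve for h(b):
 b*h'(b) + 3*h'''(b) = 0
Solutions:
 h(b) = C1 + Integral(C2*airyai(-3^(2/3)*b/3) + C3*airybi(-3^(2/3)*b/3), b)


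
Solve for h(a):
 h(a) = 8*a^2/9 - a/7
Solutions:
 h(a) = a*(56*a - 9)/63


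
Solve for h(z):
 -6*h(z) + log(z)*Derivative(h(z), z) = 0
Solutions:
 h(z) = C1*exp(6*li(z))


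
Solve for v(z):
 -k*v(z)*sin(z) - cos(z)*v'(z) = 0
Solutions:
 v(z) = C1*exp(k*log(cos(z)))


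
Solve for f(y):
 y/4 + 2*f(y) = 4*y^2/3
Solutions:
 f(y) = y*(16*y - 3)/24


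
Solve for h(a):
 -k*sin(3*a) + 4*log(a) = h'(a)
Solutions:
 h(a) = C1 + 4*a*log(a) - 4*a + k*cos(3*a)/3


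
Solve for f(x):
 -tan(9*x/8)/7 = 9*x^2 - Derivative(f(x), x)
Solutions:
 f(x) = C1 + 3*x^3 - 8*log(cos(9*x/8))/63


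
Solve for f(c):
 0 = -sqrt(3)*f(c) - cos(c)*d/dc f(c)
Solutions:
 f(c) = C1*(sin(c) - 1)^(sqrt(3)/2)/(sin(c) + 1)^(sqrt(3)/2)


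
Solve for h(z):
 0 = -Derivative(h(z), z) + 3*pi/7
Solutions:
 h(z) = C1 + 3*pi*z/7


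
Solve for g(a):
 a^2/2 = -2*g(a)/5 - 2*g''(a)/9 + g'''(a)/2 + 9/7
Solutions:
 g(a) = C1*exp(a*(-2^(1/3)*5^(2/3)*(81*sqrt(60009) + 19843)^(1/3) - 40*2^(2/3)*5^(1/3)/(81*sqrt(60009) + 19843)^(1/3) + 40)/270)*sin(10^(1/3)*sqrt(3)*a*(-5^(1/3)*(81*sqrt(60009) + 19843)^(1/3) + 40*2^(1/3)/(81*sqrt(60009) + 19843)^(1/3))/270) + C2*exp(a*(-2^(1/3)*5^(2/3)*(81*sqrt(60009) + 19843)^(1/3) - 40*2^(2/3)*5^(1/3)/(81*sqrt(60009) + 19843)^(1/3) + 40)/270)*cos(10^(1/3)*sqrt(3)*a*(-5^(1/3)*(81*sqrt(60009) + 19843)^(1/3) + 40*2^(1/3)/(81*sqrt(60009) + 19843)^(1/3))/270) + C3*exp(a*(40*2^(2/3)*5^(1/3)/(81*sqrt(60009) + 19843)^(1/3) + 20 + 2^(1/3)*5^(2/3)*(81*sqrt(60009) + 19843)^(1/3))/135) - 5*a^2/4 + 290/63


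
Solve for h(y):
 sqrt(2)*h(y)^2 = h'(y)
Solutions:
 h(y) = -1/(C1 + sqrt(2)*y)


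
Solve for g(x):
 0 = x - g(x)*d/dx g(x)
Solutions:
 g(x) = -sqrt(C1 + x^2)
 g(x) = sqrt(C1 + x^2)


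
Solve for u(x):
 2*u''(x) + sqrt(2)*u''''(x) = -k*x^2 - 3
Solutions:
 u(x) = C1 + C2*x + C3*sin(2^(1/4)*x) + C4*cos(2^(1/4)*x) - k*x^4/24 + x^2*(sqrt(2)*k - 3)/4


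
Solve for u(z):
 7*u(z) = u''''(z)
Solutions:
 u(z) = C1*exp(-7^(1/4)*z) + C2*exp(7^(1/4)*z) + C3*sin(7^(1/4)*z) + C4*cos(7^(1/4)*z)
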